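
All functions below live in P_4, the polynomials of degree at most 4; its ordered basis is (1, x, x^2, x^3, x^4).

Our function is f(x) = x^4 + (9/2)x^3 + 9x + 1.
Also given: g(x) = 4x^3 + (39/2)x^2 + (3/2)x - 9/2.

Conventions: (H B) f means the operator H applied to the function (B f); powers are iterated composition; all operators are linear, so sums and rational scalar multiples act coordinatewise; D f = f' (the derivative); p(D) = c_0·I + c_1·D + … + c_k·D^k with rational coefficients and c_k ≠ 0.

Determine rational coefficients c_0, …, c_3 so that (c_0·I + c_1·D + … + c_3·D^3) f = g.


D^0 f = x^4 + (9/2)x^3 + 9x + 1
D^1 f = 4x^3 + (27/2)x^2 + 9
D^2 f = 12x^2 + 27x
D^3 f = 24x + 27
matching coefficients of g against c_0 f + c_1 Df + … from the top degree down determines the c_i
solution: c_0 = 0, c_1 = 1, c_2 = 1/2, c_3 = -1/2

c_0 = 0, c_1 = 1, c_2 = 1/2, c_3 = -1/2


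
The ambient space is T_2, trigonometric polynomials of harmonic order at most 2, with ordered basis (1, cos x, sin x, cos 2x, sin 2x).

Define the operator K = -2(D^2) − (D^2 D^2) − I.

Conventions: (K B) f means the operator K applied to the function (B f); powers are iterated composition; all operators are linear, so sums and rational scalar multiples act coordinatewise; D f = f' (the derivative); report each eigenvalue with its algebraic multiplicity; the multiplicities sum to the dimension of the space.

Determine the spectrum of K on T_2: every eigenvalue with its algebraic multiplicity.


image of 1: -1
image of cos x: 0
image of sin x: 0
image of cos 2x: -9cos 2x
image of sin 2x: -9sin 2x
the matrix is diagonal; its diagonal is (-1, 0, 0, -9, -9)
for a triangular matrix the eigenvalues are the diagonal entries, with algebraic multiplicity their repetition count

λ = -9 (multiplicity 2), λ = -1 (multiplicity 1), λ = 0 (multiplicity 2)


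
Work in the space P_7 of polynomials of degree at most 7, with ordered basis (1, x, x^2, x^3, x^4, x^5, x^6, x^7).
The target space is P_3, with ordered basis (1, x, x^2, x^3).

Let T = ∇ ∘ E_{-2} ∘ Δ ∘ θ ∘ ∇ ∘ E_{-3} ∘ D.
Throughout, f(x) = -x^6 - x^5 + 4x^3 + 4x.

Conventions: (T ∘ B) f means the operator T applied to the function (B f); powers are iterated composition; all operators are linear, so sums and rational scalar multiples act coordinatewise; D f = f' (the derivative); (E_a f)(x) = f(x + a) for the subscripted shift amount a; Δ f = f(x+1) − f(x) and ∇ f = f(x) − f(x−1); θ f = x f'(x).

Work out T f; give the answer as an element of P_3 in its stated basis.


D f = -6x^5 - 5x^4 + 12x^2 + 4
E_{-3} D f = -6x^5 + 85x^4 - 480x^3 + 1362x^2 - 1962x + 1165
∇ E_{-3} D f = -30x^4 + 400x^3 - 2010x^2 + 4534x - 3895
θ ∇ E_{-3} D f = -120x^4 + 1200x^3 - 4020x^2 + 4534x
Δ (θ ∘ ∇ ∘ E_{-3}) D f = -480x^3 + 2880x^2 - 4920x + 1594
E_{-2} Δ (θ ∘ ∇ ∘ E_{-3}) D f = -480x^3 + 5760x^2 - 22200x + 26794
∇ E_{-2} Δ (θ ∘ ∇ ∘ E_{-3}) D f = -1440x^2 + 12960x - 28440

g(x) = -1440x^2 + 12960x - 28440


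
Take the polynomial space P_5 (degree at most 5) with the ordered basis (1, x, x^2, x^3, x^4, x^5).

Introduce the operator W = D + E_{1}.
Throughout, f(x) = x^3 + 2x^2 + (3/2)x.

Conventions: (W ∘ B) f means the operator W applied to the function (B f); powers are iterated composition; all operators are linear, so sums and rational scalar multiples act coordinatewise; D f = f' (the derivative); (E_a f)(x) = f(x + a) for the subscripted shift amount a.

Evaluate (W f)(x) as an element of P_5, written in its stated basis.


D f = 3x^2 + 4x + 3/2
E_{1} f = x^3 + 5x^2 + (17/2)x + 9/2
(D + E_{1}) f = x^3 + 8x^2 + (25/2)x + 6

the image equals g(x) = x^3 + 8x^2 + (25/2)x + 6


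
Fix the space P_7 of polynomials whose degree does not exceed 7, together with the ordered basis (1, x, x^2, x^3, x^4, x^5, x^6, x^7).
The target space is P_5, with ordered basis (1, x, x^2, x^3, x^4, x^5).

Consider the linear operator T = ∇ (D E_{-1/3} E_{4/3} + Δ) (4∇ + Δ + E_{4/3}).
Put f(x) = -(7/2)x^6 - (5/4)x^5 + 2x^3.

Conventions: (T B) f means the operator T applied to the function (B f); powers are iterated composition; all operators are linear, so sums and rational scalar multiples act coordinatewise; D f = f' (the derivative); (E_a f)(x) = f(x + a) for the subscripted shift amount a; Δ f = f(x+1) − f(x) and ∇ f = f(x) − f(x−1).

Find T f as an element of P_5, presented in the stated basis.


the image equals g(x) = -210x^4 - 5580x^3 - (7505/2)x^2 - (176783/18)x - 27575/12

∇ f = -21x^5 + (185/4)x^4 - (115/2)x^3 + 46x^2 - (83/4)x + 17/4
(4∇) f = -84x^5 + 185x^4 - 230x^3 + 184x^2 - 83x + 17
Δ f = -21x^5 - (235/4)x^4 - (165/2)x^3 - 59x^2 - (85/4)x - 11/4
E_{4/3} f = -(7/2)x^6 - (117/4)x^5 - (305/3)x^4 - (5026/27)x^3 - (1688/9)x^2 - (7904/81)x - 14720/729
(4∇ + Δ + E_{4/3}) f = -(7/2)x^6 - (537/4)x^5 + (295/12)x^4 - (26927/54)x^3 - (563/9)x^2 - (65393/324)x - 17327/2916
E_{4/3} (4∇ + Δ + E_{4/3}) f = -(7/2)x^6 - (649/4)x^5 - (3855/4)x^4 - (157687/54)x^3 - (138863/27)x^2 - (540539/108)x - 6053435/2916
E_{-1/3} E_{4/3} (4∇ + Δ + E_{4/3}) f = -(7/2)x^6 - (621/4)x^5 - (4195/6)x^4 - (48946/27)x^3 - 2806x^2 - (195761/81)x - 643082/729
D E_{-1/3} E_{4/3} (4∇ + Δ + E_{4/3}) f = -21x^5 - (3105/4)x^4 - (8390/3)x^3 - (48946/9)x^2 - 5612x - 195761/81
Δ (4∇ + Δ + E_{4/3}) f = -21x^5 - (2895/4)x^4 - (7885/6)x^3 - (24691/9)x^2 - (79739/36)x - 283889/324
(D E_{-1/3} E_{4/3} + Δ) (4∇ + Δ + E_{4/3}) f = -42x^5 - 1500x^4 - (24665/6)x^3 - (73637/9)x^2 - (281771/36)x - 1066933/324
∇ (D E_{-1/3} E_{4/3} + Δ) (4∇ + Δ + E_{4/3}) f = -210x^4 - 5580x^3 - (7505/2)x^2 - (176783/18)x - 27575/12


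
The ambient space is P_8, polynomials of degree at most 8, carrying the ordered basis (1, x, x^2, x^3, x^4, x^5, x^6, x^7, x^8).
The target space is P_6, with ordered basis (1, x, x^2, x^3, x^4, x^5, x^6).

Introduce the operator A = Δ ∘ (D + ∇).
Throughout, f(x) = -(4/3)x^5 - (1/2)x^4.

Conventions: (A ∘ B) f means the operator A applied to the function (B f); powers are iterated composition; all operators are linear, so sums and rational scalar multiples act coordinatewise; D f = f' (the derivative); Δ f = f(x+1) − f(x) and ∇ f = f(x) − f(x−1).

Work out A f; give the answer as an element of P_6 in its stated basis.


D f = -(20/3)x^4 - 2x^3
∇ f = -(20/3)x^4 + (34/3)x^3 - (31/3)x^2 + (14/3)x - 5/6
(D + ∇) f = -(40/3)x^4 + (28/3)x^3 - (31/3)x^2 + (14/3)x - 5/6
Δ (D + ∇) f = -(160/3)x^3 - 52x^2 - 46x - 29/3

the result is g(x) = -(160/3)x^3 - 52x^2 - 46x - 29/3


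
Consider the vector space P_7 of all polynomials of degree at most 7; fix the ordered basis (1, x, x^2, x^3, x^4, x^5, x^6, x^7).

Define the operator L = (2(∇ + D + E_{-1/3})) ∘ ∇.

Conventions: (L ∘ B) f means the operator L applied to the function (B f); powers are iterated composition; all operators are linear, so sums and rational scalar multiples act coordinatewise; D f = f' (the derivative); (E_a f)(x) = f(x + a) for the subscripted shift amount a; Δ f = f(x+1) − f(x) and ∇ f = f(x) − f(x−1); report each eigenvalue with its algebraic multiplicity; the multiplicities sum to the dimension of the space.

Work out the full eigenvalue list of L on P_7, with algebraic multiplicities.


image of 1: 0
image of x: 2
image of x^2: 4x + 14/3
image of x^3: 6x^2 + 14x - 40/3
image of x^4: 8x^3 + 28x^2 - (160/3)x + 802/27
image of x^5: 10x^4 + (140/3)x^3 - (400/3)x^2 + (4010/27)x - 4988/81
image of x^6: 12x^5 + 70x^4 - (800/3)x^3 + (4010/9)x^2 - (9976/27)x + 10106/81
image of x^7: 14x^6 + 98x^5 - (1400/3)x^4 + (28070/27)x^3 - (34916/27)x^2 + (70742/81)x - 182992/729
the matrix is upper triangular; its diagonal is (0, 0, 0, 0, 0, 0, 0, 0)
for a triangular matrix the eigenvalues are the diagonal entries, with algebraic multiplicity their repetition count

λ = 0 (multiplicity 8)


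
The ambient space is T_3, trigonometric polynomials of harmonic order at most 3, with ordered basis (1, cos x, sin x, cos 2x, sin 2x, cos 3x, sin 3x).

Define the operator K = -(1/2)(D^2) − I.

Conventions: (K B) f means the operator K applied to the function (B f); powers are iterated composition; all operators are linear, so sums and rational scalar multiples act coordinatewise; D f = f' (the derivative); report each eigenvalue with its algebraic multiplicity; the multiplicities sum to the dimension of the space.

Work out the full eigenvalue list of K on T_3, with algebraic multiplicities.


image of 1: -1
image of cos x: -(1/2)cos x
image of sin x: -(1/2)sin x
image of cos 2x: cos 2x
image of sin 2x: sin 2x
image of cos 3x: (7/2)cos 3x
image of sin 3x: (7/2)sin 3x
the matrix is diagonal; its diagonal is (-1, -1/2, -1/2, 1, 1, 7/2, 7/2)
for a triangular matrix the eigenvalues are the diagonal entries, with algebraic multiplicity their repetition count

λ = -1 (multiplicity 1), λ = -1/2 (multiplicity 2), λ = 1 (multiplicity 2), λ = 7/2 (multiplicity 2)


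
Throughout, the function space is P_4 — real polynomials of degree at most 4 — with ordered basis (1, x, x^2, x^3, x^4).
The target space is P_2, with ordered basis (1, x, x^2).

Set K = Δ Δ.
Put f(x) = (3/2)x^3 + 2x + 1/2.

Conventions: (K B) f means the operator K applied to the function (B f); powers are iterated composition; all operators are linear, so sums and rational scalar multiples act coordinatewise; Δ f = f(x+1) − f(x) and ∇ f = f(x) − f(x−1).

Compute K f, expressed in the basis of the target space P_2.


Δ f = (9/2)x^2 + (9/2)x + 7/2
Δ Δ f = 9x + 9

the result is g(x) = 9x + 9


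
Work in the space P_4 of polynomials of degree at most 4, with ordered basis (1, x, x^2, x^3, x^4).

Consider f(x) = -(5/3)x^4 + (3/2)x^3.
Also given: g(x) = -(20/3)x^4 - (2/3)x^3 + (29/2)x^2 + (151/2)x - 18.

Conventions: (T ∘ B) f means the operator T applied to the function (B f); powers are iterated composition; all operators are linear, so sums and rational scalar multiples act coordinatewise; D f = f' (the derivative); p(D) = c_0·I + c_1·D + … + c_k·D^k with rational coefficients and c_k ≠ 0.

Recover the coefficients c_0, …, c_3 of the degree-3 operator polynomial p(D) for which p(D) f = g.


c_0 = 4, c_1 = 1, c_2 = -1/2, c_3 = -2

D^0 f = -(5/3)x^4 + (3/2)x^3
D^1 f = -(20/3)x^3 + (9/2)x^2
D^2 f = -20x^2 + 9x
D^3 f = -40x + 9
matching coefficients of g against c_0 f + c_1 Df + … from the top degree down determines the c_i
solution: c_0 = 4, c_1 = 1, c_2 = -1/2, c_3 = -2


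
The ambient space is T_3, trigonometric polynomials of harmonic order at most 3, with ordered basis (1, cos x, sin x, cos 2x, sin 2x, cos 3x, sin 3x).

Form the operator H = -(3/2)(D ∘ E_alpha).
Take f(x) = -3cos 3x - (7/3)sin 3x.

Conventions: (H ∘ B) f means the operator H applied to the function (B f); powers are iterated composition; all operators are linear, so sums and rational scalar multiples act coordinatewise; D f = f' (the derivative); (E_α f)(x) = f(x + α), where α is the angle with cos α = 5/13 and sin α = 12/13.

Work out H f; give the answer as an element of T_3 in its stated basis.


E_alpha f = (8037/2197)cos 3x + (6793/6591)sin 3x
D E_alpha f = (6793/2197)cos 3x - (24111/2197)sin 3x
(-(3/2)(D ∘ E_alpha)) f = -(20379/4394)cos 3x + (72333/4394)sin 3x

g(x) = -(20379/4394)cos 3x + (72333/4394)sin 3x


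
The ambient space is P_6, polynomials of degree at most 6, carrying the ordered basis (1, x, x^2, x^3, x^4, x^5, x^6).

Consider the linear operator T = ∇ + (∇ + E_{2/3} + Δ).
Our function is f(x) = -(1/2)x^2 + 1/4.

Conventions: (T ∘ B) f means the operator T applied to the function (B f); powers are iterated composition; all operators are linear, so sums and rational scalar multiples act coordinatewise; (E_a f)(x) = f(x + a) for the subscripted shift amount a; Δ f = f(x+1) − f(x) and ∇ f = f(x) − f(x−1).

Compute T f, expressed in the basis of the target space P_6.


the result is g(x) = -(1/2)x^2 - (11/3)x + 19/36

∇ f = -x + 1/2
∇ f = -x + 1/2
E_{2/3} f = -(1/2)x^2 - (2/3)x + 1/36
Δ f = -x - 1/2
(∇ + E_{2/3} + Δ) f = -(1/2)x^2 - (8/3)x + 1/36
(∇ + (∇ + E_{2/3} + Δ)) f = -(1/2)x^2 - (11/3)x + 19/36


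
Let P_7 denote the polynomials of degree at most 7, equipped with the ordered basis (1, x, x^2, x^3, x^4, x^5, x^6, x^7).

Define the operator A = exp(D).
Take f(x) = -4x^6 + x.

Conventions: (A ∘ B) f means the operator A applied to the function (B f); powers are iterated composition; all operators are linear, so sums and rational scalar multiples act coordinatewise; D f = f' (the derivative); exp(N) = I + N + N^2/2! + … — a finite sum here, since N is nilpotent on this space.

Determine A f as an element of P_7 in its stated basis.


the result is g(x) = -4x^6 - 24x^5 - 60x^4 - 80x^3 - 60x^2 - 23x - 3

order-1 term: -24x^5 + 1
order-2 term: -60x^4
order-3 term: -80x^3
order-4 term: -60x^2
order-5 term: -24x
order-6 term: -4
the series for exp(D) f terminates at order 6
exp(D) f = -4x^6 - 24x^5 - 60x^4 - 80x^3 - 60x^2 - 23x - 3


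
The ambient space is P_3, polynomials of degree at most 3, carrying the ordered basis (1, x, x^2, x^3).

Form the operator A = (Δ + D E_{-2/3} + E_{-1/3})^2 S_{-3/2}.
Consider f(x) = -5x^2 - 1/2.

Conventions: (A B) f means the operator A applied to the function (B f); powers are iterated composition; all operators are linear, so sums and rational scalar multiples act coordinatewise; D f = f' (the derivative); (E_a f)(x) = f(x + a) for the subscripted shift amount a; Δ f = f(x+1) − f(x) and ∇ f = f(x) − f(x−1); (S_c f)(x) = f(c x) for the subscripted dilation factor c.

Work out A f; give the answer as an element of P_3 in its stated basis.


S_{-3/2} f = -(45/4)x^2 - 1/2
Δ S_{-3/2} f = -(45/2)x - 45/4
E_{-2/3} S_{-3/2} f = -(45/4)x^2 + 15x - 11/2
D E_{-2/3} S_{-3/2} f = -(45/2)x + 15
E_{-1/3} S_{-3/2} f = -(45/4)x^2 + (15/2)x - 7/4
(Δ + D E_{-2/3} + E_{-1/3}) S_{-3/2} f = -(45/4)x^2 - (75/2)x + 2
Δ (Δ + D E_{-2/3} + E_{-1/3}) S_{-3/2} f = -(45/2)x - 195/4
E_{-2/3} (Δ + D E_{-2/3} + E_{-1/3}) S_{-3/2} f = -(45/4)x^2 - (45/2)x + 22
D E_{-2/3} (Δ + D E_{-2/3} + E_{-1/3}) S_{-3/2} f = -(45/2)x - 45/2
E_{-1/3} (Δ + D E_{-2/3} + E_{-1/3}) S_{-3/2} f = -(45/4)x^2 - 30x + 53/4
(Δ + D E_{-2/3} + E_{-1/3}) (Δ + D E_{-2/3} + E_{-1/3}) S_{-3/2} f = -(45/4)x^2 - 75x - 58

the result is g(x) = -(45/4)x^2 - 75x - 58


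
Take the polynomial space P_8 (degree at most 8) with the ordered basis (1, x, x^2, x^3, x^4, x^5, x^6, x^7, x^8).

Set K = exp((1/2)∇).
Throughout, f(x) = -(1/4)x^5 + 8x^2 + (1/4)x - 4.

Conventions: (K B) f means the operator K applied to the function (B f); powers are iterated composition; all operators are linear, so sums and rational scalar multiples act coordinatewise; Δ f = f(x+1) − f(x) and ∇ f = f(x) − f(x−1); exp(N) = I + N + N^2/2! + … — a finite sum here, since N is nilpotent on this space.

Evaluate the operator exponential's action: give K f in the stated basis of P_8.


order-1 term: -(5/8)x^4 + (5/4)x^3 - (5/4)x^2 + (69/8)x - 4
order-2 term: -(5/8)x^3 + (15/8)x^2 - (35/16)x + 47/16
order-3 term: -(5/16)x^2 + (15/16)x - 25/32
order-4 term: -(5/64)x + 5/32
order-5 term: -1/128
the series for exp((1/2)∇) f terminates at order 5
exp((1/2)∇) f = -(1/4)x^5 - (5/8)x^4 + (5/8)x^3 + (133/16)x^2 + (483/64)x - 729/128

g(x) = -(1/4)x^5 - (5/8)x^4 + (5/8)x^3 + (133/16)x^2 + (483/64)x - 729/128


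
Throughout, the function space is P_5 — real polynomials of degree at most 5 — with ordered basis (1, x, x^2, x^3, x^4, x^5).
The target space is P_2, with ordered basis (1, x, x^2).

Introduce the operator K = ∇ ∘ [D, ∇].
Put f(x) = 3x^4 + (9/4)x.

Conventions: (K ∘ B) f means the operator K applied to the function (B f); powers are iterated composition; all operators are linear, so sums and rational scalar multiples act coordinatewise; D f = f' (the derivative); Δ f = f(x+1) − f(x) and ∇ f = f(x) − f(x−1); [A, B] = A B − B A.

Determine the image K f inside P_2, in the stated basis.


the image equals g(x) = 0

∇ f = 12x^3 - 18x^2 + 12x - 3/4
D ∇ f = 36x^2 - 36x + 12
D f = 12x^3 + 9/4
∇ D f = 36x^2 - 36x + 12
[D, ∇] f = 0
∇ [D, ∇] f = 0


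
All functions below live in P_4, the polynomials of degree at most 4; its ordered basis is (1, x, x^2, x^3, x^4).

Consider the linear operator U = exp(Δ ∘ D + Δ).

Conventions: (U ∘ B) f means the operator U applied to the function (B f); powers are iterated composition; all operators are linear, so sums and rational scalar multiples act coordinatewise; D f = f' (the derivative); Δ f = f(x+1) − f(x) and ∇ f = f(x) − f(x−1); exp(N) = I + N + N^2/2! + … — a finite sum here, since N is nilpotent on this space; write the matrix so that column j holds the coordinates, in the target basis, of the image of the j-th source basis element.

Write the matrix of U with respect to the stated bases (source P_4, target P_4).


the matrix is [[1, 1, 4, 14, 67]; [0, 1, 2, 12, 56]; [0, 0, 1, 3, 24]; [0, 0, 0, 1, 4]; [0, 0, 0, 0, 1]] (rows listed top to bottom)

image of 1: 1
image of x: x + 1
image of x^2: x^2 + 2x + 4
image of x^3: x^3 + 3x^2 + 12x + 14
image of x^4: x^4 + 4x^3 + 24x^2 + 56x + 67
each image's coordinates form column j of the matrix


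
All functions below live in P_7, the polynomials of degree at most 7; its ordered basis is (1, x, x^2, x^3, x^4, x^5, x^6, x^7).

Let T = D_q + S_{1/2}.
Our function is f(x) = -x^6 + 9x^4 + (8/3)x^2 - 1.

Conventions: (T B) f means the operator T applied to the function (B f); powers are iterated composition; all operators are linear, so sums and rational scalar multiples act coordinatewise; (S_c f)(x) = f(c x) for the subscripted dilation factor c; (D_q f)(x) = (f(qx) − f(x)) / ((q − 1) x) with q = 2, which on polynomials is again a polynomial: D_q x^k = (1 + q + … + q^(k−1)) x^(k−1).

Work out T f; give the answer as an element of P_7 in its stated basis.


D_q f = -63x^5 + 135x^3 + 8x
S_{1/2} f = -(1/64)x^6 + (9/16)x^4 + (2/3)x^2 - 1
(D_q + S_{1/2}) f = -(1/64)x^6 - 63x^5 + (9/16)x^4 + 135x^3 + (2/3)x^2 + 8x - 1

the result is g(x) = -(1/64)x^6 - 63x^5 + (9/16)x^4 + 135x^3 + (2/3)x^2 + 8x - 1


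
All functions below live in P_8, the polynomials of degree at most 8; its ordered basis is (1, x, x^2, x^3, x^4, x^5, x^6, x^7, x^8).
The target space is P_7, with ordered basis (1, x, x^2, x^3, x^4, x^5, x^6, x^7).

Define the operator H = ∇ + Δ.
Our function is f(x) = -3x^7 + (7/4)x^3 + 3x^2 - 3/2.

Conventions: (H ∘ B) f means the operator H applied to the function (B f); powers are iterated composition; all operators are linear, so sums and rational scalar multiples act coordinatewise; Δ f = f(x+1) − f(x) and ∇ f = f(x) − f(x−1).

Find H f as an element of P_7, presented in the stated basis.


∇ f = -21x^6 + 63x^5 - 105x^4 + 105x^3 - (231/4)x^2 + (87/4)x - 17/4
Δ f = -21x^6 - 63x^5 - 105x^4 - 105x^3 - (231/4)x^2 - (39/4)x + 7/4
(∇ + Δ) f = -42x^6 - 210x^4 - (231/2)x^2 + 12x - 5/2

the image equals g(x) = -42x^6 - 210x^4 - (231/2)x^2 + 12x - 5/2


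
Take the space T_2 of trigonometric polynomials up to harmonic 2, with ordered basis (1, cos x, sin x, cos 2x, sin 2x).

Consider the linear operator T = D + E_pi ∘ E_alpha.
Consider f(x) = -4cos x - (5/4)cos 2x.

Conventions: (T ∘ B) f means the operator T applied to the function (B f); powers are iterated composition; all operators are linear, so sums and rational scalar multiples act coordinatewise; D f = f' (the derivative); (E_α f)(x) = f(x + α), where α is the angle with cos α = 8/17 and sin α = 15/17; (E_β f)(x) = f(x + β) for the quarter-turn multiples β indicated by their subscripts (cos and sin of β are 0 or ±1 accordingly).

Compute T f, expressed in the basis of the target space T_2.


g(x) = (32/17)cos x + (8/17)sin x + (805/1156)cos 2x + (2045/578)sin 2x

D f = 4sin x + (5/2)sin 2x
E_alpha f = -(32/17)cos x + (60/17)sin x + (805/1156)cos 2x + (300/289)sin 2x
E_pi E_alpha f = (32/17)cos x - (60/17)sin x + (805/1156)cos 2x + (300/289)sin 2x
(D + E_pi ∘ E_alpha) f = (32/17)cos x + (8/17)sin x + (805/1156)cos 2x + (2045/578)sin 2x


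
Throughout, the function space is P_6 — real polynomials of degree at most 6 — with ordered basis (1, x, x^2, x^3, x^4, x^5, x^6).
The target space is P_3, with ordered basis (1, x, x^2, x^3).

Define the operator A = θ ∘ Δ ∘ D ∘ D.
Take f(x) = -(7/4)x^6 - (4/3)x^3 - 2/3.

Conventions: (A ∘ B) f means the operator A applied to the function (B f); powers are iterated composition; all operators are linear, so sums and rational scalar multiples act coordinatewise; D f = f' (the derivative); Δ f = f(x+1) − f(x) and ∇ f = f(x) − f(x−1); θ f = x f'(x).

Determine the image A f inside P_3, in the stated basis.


g(x) = -630x^3 - 630x^2 - 210x

D f = -(21/2)x^5 - 4x^2
D D f = -(105/2)x^4 - 8x
Δ (D ∘ D) f = -210x^3 - 315x^2 - 210x - 121/2
θ Δ (D ∘ D) f = -630x^3 - 630x^2 - 210x


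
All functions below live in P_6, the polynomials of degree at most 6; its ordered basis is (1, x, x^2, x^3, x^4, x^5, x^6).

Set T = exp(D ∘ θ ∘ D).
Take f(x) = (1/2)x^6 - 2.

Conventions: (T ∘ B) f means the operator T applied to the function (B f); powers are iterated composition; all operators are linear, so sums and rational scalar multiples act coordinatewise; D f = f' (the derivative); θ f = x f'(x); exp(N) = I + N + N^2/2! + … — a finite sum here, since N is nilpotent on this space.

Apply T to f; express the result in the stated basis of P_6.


order-1 term: 75x^4
order-2 term: 1350x^2
order-3 term: 900
the series for exp(D ∘ θ ∘ D) f terminates at order 3
exp(D ∘ θ ∘ D) f = (1/2)x^6 + 75x^4 + 1350x^2 + 898

the result is g(x) = (1/2)x^6 + 75x^4 + 1350x^2 + 898


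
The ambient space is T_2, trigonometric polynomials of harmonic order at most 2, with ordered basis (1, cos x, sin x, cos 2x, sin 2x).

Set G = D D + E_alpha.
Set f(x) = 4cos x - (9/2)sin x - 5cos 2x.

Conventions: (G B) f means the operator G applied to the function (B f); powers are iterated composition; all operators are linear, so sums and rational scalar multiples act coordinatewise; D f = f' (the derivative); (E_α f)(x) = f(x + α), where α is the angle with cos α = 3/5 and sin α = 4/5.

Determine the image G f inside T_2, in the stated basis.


D f = -(9/2)cos x - 4sin x + 10sin 2x
D D f = -4cos x + (9/2)sin x + 20cos 2x
E_alpha f = -(6/5)cos x - (59/10)sin x + (7/5)cos 2x + (24/5)sin 2x
(D D + E_alpha) f = -(26/5)cos x - (7/5)sin x + (107/5)cos 2x + (24/5)sin 2x

g(x) = -(26/5)cos x - (7/5)sin x + (107/5)cos 2x + (24/5)sin 2x


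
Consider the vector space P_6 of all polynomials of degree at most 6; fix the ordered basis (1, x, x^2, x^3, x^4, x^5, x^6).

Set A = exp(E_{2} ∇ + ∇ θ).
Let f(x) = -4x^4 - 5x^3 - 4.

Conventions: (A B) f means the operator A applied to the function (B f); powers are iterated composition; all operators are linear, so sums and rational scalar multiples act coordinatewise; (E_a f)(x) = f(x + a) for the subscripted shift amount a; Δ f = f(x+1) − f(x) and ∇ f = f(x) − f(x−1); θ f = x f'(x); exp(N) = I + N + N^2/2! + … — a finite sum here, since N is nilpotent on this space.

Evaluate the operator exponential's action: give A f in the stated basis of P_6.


g(x) = -4x^4 - 85x^3 - 516x^2 - 1244x - 1404

order-1 term: -80x^3 - 36x^2 - 176x - 94
order-2 term: -480x^2 - 108x - 594
order-3 term: -960x - 232
order-4 term: -480
the series for exp(E_{2} ∇ + ∇ θ) f terminates at order 4
exp(E_{2} ∇ + ∇ θ) f = -4x^4 - 85x^3 - 516x^2 - 1244x - 1404


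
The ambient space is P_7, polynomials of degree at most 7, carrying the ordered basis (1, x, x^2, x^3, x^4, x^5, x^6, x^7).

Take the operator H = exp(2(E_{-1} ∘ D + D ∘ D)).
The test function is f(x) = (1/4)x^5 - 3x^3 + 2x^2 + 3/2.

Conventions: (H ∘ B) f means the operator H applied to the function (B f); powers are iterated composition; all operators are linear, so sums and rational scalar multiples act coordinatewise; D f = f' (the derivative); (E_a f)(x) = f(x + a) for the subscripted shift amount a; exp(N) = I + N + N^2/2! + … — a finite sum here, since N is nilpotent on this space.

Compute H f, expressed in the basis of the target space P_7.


the result is g(x) = (1/4)x^5 + (5/2)x^4 + 7x^3 + 19x^2 + 42x + 18

order-1 term: (5/2)x^4 - 3x^2 - 2x - 31/2
order-2 term: 10x^3 + 24x - 12
order-3 term: 20x^2 + 36
order-4 term: 20x
order-5 term: 8
the series for exp(2(E_{-1} ∘ D + D ∘ D)) f terminates at order 5
exp(2(E_{-1} ∘ D + D ∘ D)) f = (1/4)x^5 + (5/2)x^4 + 7x^3 + 19x^2 + 42x + 18


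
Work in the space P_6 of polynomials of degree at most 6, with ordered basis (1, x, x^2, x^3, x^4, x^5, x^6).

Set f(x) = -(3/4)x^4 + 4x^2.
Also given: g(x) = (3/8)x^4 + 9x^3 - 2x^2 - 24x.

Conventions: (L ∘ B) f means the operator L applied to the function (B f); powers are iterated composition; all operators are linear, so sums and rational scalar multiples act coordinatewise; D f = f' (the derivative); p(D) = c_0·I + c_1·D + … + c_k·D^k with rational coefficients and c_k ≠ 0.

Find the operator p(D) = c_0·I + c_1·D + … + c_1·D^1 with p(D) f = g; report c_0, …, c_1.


D^0 f = -(3/4)x^4 + 4x^2
D^1 f = -3x^3 + 8x
matching coefficients of g against c_0 f + c_1 Df + … from the top degree down determines the c_i
solution: c_0 = -1/2, c_1 = -3

c_0 = -1/2, c_1 = -3


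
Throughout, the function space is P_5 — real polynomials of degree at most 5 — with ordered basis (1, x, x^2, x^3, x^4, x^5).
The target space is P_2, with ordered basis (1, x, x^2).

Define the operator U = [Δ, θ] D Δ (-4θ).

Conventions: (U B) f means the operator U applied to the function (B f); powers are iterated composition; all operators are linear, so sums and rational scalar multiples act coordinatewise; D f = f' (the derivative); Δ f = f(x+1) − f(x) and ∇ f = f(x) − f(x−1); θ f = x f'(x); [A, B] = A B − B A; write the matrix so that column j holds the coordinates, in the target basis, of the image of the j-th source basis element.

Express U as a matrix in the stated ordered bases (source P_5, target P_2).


image of 1: 0
image of x: 0
image of x^2: 0
image of x^3: -72
image of x^4: -384x - 576
image of x^5: -1200x^2 - 3600x - 2800
each image's coordinates form column j of the matrix

the matrix is [[0, 0, 0, -72, -576, -2800]; [0, 0, 0, 0, -384, -3600]; [0, 0, 0, 0, 0, -1200]] (rows listed top to bottom)


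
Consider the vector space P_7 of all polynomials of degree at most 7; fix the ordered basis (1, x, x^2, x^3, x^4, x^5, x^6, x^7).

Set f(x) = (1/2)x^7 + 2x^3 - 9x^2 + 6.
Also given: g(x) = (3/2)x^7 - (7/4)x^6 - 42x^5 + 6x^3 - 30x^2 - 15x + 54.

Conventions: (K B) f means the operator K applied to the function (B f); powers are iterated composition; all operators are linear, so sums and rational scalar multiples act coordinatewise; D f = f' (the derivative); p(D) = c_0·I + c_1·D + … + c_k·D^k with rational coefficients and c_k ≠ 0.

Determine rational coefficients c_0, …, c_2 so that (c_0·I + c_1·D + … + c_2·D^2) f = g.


D^0 f = (1/2)x^7 + 2x^3 - 9x^2 + 6
D^1 f = (7/2)x^6 + 6x^2 - 18x
D^2 f = 21x^5 + 12x - 18
matching coefficients of g against c_0 f + c_1 Df + … from the top degree down determines the c_i
solution: c_0 = 3, c_1 = -1/2, c_2 = -2

c_0 = 3, c_1 = -1/2, c_2 = -2


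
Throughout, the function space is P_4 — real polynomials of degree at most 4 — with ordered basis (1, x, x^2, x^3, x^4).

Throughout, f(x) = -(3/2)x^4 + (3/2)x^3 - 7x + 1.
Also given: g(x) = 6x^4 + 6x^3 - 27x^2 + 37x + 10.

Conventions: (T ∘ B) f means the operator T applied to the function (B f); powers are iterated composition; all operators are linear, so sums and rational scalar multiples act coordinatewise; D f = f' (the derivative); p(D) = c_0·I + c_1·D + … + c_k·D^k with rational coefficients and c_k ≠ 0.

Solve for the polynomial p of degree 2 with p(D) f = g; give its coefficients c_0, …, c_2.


D^0 f = -(3/2)x^4 + (3/2)x^3 - 7x + 1
D^1 f = -6x^3 + (9/2)x^2 - 7
D^2 f = -18x^2 + 9x
matching coefficients of g against c_0 f + c_1 Df + … from the top degree down determines the c_i
solution: c_0 = -4, c_1 = -2, c_2 = 1

c_0 = -4, c_1 = -2, c_2 = 1


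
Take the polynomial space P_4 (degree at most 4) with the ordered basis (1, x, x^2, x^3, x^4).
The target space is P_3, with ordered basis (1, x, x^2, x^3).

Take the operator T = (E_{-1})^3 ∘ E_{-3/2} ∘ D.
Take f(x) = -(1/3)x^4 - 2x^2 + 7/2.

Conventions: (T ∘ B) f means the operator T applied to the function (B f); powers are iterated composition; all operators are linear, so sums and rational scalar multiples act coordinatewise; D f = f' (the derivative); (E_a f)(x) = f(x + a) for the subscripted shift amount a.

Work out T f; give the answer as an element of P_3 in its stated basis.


D f = -(4/3)x^3 - 4x
E_{-3/2} D f = -(4/3)x^3 + 6x^2 - 13x + 21/2
E_{-1} E_{-3/2} D f = -(4/3)x^3 + 10x^2 - 29x + 185/6
E_{-1} E_{-1} E_{-3/2} D f = -(4/3)x^3 + 14x^2 - 53x + 427/6
E_{-1} E_{-1} E_{-1} E_{-3/2} D f = -(4/3)x^3 + 18x^2 - 85x + 279/2

the result is g(x) = -(4/3)x^3 + 18x^2 - 85x + 279/2


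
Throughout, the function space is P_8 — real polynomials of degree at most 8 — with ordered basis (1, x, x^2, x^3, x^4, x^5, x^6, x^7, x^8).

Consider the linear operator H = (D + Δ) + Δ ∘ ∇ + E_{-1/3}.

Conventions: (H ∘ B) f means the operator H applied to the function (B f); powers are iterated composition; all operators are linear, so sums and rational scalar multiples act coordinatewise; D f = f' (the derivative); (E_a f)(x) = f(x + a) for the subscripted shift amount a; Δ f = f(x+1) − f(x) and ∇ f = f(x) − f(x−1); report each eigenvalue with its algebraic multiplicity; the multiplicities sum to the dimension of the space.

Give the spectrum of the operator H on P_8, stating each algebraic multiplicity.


image of 1: 1
image of x: x + 5/3
image of x^2: x^2 + (10/3)x + 28/9
image of x^3: x^3 + 5x^2 + (28/3)x + 26/27
image of x^4: x^4 + (20/3)x^3 + (56/3)x^2 + (104/27)x + 244/81
image of x^5: x^5 + (25/3)x^4 + (280/9)x^3 + (260/27)x^2 + (1220/81)x + 242/243
image of x^6: x^6 + 10x^5 + (140/3)x^4 + (520/27)x^3 + (1220/27)x^2 + (484/81)x + 2188/729
image of x^7: x^7 + (35/3)x^6 + (196/3)x^5 + (910/27)x^4 + (8540/81)x^3 + (1694/81)x^2 + (15316/729)x + 2186/2187
image of x^8: x^8 + (40/3)x^7 + (784/9)x^6 + (1456/27)x^5 + (17080/81)x^4 + (13552/243)x^3 + (61264/729)x^2 + (17488/2187)x + 19684/6561
the matrix is upper triangular; its diagonal is (1, 1, 1, 1, 1, 1, 1, 1, 1)
for a triangular matrix the eigenvalues are the diagonal entries, with algebraic multiplicity their repetition count

λ = 1 (multiplicity 9)


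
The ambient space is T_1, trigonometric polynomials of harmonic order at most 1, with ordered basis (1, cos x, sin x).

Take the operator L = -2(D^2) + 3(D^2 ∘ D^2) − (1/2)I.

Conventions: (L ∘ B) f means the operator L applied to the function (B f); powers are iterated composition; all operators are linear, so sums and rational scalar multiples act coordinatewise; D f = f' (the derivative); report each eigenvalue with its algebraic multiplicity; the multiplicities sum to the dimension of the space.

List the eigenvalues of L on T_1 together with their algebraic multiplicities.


λ = -1/2 (multiplicity 1), λ = 9/2 (multiplicity 2)

image of 1: -1/2
image of cos x: (9/2)cos x
image of sin x: (9/2)sin x
the matrix is diagonal; its diagonal is (-1/2, 9/2, 9/2)
for a triangular matrix the eigenvalues are the diagonal entries, with algebraic multiplicity their repetition count


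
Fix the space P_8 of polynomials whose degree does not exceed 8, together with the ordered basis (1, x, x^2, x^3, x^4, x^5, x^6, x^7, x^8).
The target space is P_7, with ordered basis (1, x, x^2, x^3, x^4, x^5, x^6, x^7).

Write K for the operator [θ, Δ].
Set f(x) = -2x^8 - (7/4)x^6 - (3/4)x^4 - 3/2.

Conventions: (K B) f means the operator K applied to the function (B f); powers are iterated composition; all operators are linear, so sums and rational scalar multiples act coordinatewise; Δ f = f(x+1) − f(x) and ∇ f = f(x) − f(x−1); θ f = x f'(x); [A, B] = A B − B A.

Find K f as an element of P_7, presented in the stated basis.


the result is g(x) = 16x^7 + 112x^6 + (693/2)x^5 + (1225/2)x^4 + 668x^3 + 450x^2 + (347/2)x + 59/2

Δ f = -16x^7 - 56x^6 - (245/2)x^5 - (665/4)x^4 - 150x^3 - (347/4)x^2 - (59/2)x - 9/2
θ Δ f = -112x^7 - 336x^6 - (1225/2)x^5 - 665x^4 - 450x^3 - (347/2)x^2 - (59/2)x
θ f = -16x^8 - (21/2)x^6 - 3x^4
Δ θ f = -128x^7 - 448x^6 - 959x^5 - (2555/2)x^4 - 1118x^3 - (1247/2)x^2 - 203x - 59/2
[θ, Δ] f = 16x^7 + 112x^6 + (693/2)x^5 + (1225/2)x^4 + 668x^3 + 450x^2 + (347/2)x + 59/2


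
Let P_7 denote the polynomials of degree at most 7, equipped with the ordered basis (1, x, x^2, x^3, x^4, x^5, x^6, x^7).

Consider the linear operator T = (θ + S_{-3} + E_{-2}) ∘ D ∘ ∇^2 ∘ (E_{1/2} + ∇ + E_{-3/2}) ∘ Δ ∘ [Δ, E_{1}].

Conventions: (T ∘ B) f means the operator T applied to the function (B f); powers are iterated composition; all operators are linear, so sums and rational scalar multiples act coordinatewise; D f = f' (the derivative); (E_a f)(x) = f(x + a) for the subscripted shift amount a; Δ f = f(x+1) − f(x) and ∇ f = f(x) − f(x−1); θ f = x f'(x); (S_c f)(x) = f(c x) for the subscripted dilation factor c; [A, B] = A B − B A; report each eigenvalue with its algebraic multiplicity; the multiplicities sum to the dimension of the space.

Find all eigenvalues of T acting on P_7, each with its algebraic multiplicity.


image of 1: 0
image of x: 0
image of x^2: 0
image of x^3: 0
image of x^4: 0
image of x^5: 0
image of x^6: 0
image of x^7: 0
the matrix is upper triangular; its diagonal is (0, 0, 0, 0, 0, 0, 0, 0)
for a triangular matrix the eigenvalues are the diagonal entries, with algebraic multiplicity their repetition count

λ = 0 (multiplicity 8)


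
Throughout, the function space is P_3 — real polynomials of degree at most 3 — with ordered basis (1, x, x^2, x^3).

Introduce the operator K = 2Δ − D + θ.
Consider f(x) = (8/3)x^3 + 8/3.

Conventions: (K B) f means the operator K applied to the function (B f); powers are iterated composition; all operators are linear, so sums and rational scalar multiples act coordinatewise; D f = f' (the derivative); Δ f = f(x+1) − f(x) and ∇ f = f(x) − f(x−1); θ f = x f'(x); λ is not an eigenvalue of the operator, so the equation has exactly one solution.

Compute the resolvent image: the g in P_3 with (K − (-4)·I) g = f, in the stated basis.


g(x) = (8/21)x^3 - (4/21)x^2 - (8/21)x + 2/3

write g with unknown coordinates in the stated basis and equate coefficients in (K − (-4)·I) g = f
solving from the highest basis element down gives g = (8/21)x^3 - (4/21)x^2 - (8/21)x + 2/3
check: K g = (8/7)x^3 + (16/21)x^2 + (32/21)x
so K g − (-4)·g = (8/3)x^3 + 8/3 = f ✓


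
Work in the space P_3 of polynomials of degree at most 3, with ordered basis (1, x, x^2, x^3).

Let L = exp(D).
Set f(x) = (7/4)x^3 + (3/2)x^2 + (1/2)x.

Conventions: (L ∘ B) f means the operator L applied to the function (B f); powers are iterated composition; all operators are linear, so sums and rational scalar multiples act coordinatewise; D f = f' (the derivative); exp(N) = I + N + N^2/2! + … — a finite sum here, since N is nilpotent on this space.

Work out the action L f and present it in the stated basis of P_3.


order-1 term: (21/4)x^2 + 3x + 1/2
order-2 term: (21/4)x + 3/2
order-3 term: 7/4
the series for exp(D) f terminates at order 3
exp(D) f = (7/4)x^3 + (27/4)x^2 + (35/4)x + 15/4

the image equals g(x) = (7/4)x^3 + (27/4)x^2 + (35/4)x + 15/4


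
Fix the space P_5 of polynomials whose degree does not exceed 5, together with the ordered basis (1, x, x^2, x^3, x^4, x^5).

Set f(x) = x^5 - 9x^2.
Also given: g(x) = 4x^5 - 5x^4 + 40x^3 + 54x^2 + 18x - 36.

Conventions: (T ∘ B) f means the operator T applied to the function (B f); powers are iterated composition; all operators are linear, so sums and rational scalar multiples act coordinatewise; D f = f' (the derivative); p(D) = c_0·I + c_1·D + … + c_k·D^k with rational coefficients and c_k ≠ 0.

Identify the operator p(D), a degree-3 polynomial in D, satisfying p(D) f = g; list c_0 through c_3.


D^0 f = x^5 - 9x^2
D^1 f = 5x^4 - 18x
D^2 f = 20x^3 - 18
D^3 f = 60x^2
matching coefficients of g against c_0 f + c_1 Df + … from the top degree down determines the c_i
solution: c_0 = 4, c_1 = -1, c_2 = 2, c_3 = 3/2

p(D) = 4·I − D + 2·D^2 + (3/2)·D^3, i.e. c_0 = 4, c_1 = -1, c_2 = 2, c_3 = 3/2


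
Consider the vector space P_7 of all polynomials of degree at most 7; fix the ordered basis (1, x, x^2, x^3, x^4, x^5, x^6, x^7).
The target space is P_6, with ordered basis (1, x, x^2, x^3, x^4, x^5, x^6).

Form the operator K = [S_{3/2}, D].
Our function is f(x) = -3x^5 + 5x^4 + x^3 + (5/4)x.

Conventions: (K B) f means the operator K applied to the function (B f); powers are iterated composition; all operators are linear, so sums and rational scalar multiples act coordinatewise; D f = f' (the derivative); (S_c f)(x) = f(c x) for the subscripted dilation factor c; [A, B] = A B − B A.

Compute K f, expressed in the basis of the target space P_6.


D f = -15x^4 + 20x^3 + 3x^2 + 5/4
S_{3/2} D f = -(1215/16)x^4 + (135/2)x^3 + (27/4)x^2 + 5/4
S_{3/2} f = -(729/32)x^5 + (405/16)x^4 + (27/8)x^3 + (15/8)x
D S_{3/2} f = -(3645/32)x^4 + (405/4)x^3 + (81/8)x^2 + 15/8
[S_{3/2}, D] f = (1215/32)x^4 - (135/4)x^3 - (27/8)x^2 - 5/8

the result is g(x) = (1215/32)x^4 - (135/4)x^3 - (27/8)x^2 - 5/8


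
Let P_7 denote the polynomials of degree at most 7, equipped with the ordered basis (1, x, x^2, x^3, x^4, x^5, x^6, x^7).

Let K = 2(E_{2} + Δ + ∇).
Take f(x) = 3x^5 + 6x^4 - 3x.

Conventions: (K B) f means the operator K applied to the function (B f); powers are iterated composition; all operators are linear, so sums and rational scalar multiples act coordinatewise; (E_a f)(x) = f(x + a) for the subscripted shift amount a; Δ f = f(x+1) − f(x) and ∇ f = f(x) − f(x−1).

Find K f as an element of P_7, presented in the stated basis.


E_{2} f = 3x^5 + 36x^4 + 168x^3 + 384x^2 + 429x + 186
Δ f = 15x^4 + 54x^3 + 66x^2 + 39x + 6
∇ f = 15x^4 - 6x^3 - 6x^2 + 9x - 6
(E_{2} + Δ + ∇) f = 3x^5 + 66x^4 + 216x^3 + 444x^2 + 477x + 186
(2(E_{2} + Δ + ∇)) f = 6x^5 + 132x^4 + 432x^3 + 888x^2 + 954x + 372

g(x) = 6x^5 + 132x^4 + 432x^3 + 888x^2 + 954x + 372


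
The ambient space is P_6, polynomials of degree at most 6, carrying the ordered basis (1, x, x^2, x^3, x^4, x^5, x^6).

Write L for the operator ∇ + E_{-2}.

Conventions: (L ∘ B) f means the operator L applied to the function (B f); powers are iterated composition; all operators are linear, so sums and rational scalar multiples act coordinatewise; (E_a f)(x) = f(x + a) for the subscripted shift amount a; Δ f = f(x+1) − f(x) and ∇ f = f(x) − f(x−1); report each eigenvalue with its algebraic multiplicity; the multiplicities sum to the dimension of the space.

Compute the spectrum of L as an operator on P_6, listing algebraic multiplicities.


image of 1: 1
image of x: x - 1
image of x^2: x^2 - 2x + 3
image of x^3: x^3 - 3x^2 + 9x - 7
image of x^4: x^4 - 4x^3 + 18x^2 - 28x + 15
image of x^5: x^5 - 5x^4 + 30x^3 - 70x^2 + 75x - 31
image of x^6: x^6 - 6x^5 + 45x^4 - 140x^3 + 225x^2 - 186x + 63
the matrix is upper triangular; its diagonal is (1, 1, 1, 1, 1, 1, 1)
for a triangular matrix the eigenvalues are the diagonal entries, with algebraic multiplicity their repetition count

λ = 1 (multiplicity 7)


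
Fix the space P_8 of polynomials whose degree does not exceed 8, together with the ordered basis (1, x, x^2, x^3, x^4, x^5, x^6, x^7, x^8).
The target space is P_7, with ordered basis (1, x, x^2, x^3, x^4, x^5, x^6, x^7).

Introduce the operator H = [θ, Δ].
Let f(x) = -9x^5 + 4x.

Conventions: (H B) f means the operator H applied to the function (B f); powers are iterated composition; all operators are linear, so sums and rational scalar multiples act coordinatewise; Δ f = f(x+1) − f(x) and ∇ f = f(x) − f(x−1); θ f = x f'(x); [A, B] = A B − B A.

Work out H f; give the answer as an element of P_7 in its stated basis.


Δ f = -45x^4 - 90x^3 - 90x^2 - 45x - 5
θ Δ f = -180x^4 - 270x^3 - 180x^2 - 45x
θ f = -45x^5 + 4x
Δ θ f = -225x^4 - 450x^3 - 450x^2 - 225x - 41
[θ, Δ] f = 45x^4 + 180x^3 + 270x^2 + 180x + 41

the result is g(x) = 45x^4 + 180x^3 + 270x^2 + 180x + 41
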